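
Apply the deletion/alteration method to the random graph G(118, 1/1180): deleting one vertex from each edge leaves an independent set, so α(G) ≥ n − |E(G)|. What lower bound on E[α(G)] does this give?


E[|E(G)|] = C(118, 2)·p = 6903 · (1/1180) = 117/20.
E[α(G)] ≥ n − E[|E(G)|] = 118 − 117/20 = 2243/20.
Numerically: ≈ 112.1500.
(This is only a lower bound; the true E[α(G)] may be larger.)

E[α(G)] ≥ 2243/20 ≈ 112.1500.


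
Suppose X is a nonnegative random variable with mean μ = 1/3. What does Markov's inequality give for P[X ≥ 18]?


μ = E[X] = 1/3, a = 18.
Markov: P[X ≥ 18] ≤ μ/a = (1/3)/18 = 1/54.
Numerically: ≈ 0.01852.
(Since a = 18 > μ = 0.33333, the bound 1/54 is < 1 and informative.)

P[X ≥ 18] ≤ 1/54 ≈ 0.01852.


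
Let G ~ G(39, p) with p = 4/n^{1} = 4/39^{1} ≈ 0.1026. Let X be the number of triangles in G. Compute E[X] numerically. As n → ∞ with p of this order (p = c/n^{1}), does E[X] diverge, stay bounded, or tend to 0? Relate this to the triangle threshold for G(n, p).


Number of potential triangles: C(39, 3) = 9139.
Each occurs with probability p³ ≈ (0.1026)³ ≈ 1.078912e-03.
By linearity: E[X] = C(39, 3)·p³ ≈ 9139 · 1.078912e-03 ≈ 9.8602.
Here α = 1, so p = 4/n is exactly at the triangle threshold p ~ 1/n. Asymptotically E[X] → c³/6 = 4³/6 = 32/3 ≈ 10.6667, a bounded constant. In this regime the triangle count is asymptotically Poisson(c³/6).

E[X] ≈ 9.8602; in regime p = Θ(1/n^{1}) E[X] stays bounded (at the triangle threshold p ~ 1/n).


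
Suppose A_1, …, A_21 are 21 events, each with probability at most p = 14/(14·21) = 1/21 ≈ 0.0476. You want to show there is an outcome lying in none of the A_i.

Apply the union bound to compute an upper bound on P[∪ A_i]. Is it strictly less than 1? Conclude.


Union bound: P[∪_{i=1}^{21} A_i] ≤ Σ_i P[A_i] ≤ 21·p = 21·(1/21) = 1.
Numerically: 1 ≈ 1.0000.
Is 1 < 1? NO.
Since the bound 1 is ≥ 1, the union bound is uninformative here; it does NOT by itself certify existence.

21·p = 1 ≈ 1.0000; existence NOT certified by the union bound.


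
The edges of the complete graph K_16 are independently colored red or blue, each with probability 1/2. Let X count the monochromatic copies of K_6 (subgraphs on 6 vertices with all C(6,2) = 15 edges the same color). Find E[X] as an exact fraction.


Let X = Σ_S X_S over the C(16, 6) = 8008 subsets S of size 6, where X_S = 1 if the K_6 on S is monochromatic.
For a fixed S, the K_6 on S has C(6, 2) = 15 edges. P[all 15 edges red] = (1/2)^15, and likewise for blue, so P[monochromatic] = 2·(1/2)^15 = 2^{1 − 15} = 1/16384.
By linearity: E[X] = C(16, 6) · 2^{1 − 15} = 8008 · 1/16384 = 1001/2048.
Numerically: E[X] ≈ 0.488770.

E[X] = C(16,6)·2^(1−C(6,2)) = 1001/2048 ≈ 0.488770.


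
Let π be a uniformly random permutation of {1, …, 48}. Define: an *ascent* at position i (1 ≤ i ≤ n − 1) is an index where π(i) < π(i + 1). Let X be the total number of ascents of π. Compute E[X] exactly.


Write X = Σ X_I over i = 1, …, 47, with X_I the indicator of one ascent.
There are 47 indicators.
For each fixed i, the pair (π(i), π(i+1)) is a uniformly random ordered pair of distinct values from {1, …, 48}; by symmetry P[π(i) < π(i+1)] = 1/2.
By linearity: E[X] = 47 · (1/2) = (48 − 1) · (1/2) = 47/2 ≈ 23.50000.

E[X] = 47/2 = 23.50000.


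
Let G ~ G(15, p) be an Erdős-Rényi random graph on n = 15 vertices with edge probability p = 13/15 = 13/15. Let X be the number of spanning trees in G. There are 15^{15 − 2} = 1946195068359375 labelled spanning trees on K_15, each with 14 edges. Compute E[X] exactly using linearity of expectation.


K_15 has 15^{15 − 2} = 1946195068359375 labelled spanning trees.
For each such spanning tree H, let X_H = 1 if all 14 edges of H are present in G. Then P[X_H = 1] = p^{14} = (13/15)^{14} = 3937376385699289/29192926025390625.
Summing the indicators: E[X] = Σ_H E[X_H] = 1946195068359375 · p^{14} = 1946195068359375 · 3937376385699289/29192926025390625 = 3937376385699289/15.
Numerically: E[X] ≈ 2.625e+14.

E[X] = 1946195068359375 · (13/15)^{14} = 3937376385699289/15 ≈ 2.625e+14.


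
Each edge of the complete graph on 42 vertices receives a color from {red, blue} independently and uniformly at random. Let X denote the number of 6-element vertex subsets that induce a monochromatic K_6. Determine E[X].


Let X = Σ_S X_S over the C(42, 6) = 5245786 subsets S of size 6, where X_S = 1 if the K_6 on S is monochromatic.
For a fixed S, the K_6 on S has C(6, 2) = 15 edges. P[all 15 edges red] = (1/2)^15, and likewise for blue, so P[monochromatic] = 2·(1/2)^15 = 2^{1 − 15} = 1/16384.
By linearity: E[X] = C(42, 6) · 2^{1 − 15} = 5245786 · 1/16384 = 2622893/8192.
Numerically: E[X] ≈ 320.17737.

E[X] = C(42,6)·2^(1−C(6,2)) = 2622893/8192 ≈ 320.17737.


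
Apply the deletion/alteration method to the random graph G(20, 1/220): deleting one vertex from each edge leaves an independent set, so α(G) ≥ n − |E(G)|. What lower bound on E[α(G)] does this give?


E[|E(G)|] = C(20, 2)·p = 190 · (1/220) = 19/22.
E[α(G)] ≥ n − E[|E(G)|] = 20 − 19/22 = 421/22.
Numerically: ≈ 19.136.
(This is only a lower bound; the true E[α(G)] may be larger.)

E[α(G)] ≥ 421/22 ≈ 19.136.


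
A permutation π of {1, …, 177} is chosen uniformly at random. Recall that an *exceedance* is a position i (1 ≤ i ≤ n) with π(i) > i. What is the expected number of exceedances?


Write X = Σ_{i=1}^{177} X_i, where X_i = 1_{π(i) > i}.
For each fixed i, π(i) is uniform over {1, …, 177} (marginal of a uniform permutation), so P[π(i) > i] = (n − i)/n. Summing: Σ_{i=1}^{177} (n − i)/n = (0 + 1 + … + 176)/177 = 177(177 − 1)/(2·177) = (177 − 1)/2.
Hence E[X] = Σ_{i=1}^{177} (177 − i)/177 = 88 ≈ 88.000.

E[X] = 88 = 88.000.


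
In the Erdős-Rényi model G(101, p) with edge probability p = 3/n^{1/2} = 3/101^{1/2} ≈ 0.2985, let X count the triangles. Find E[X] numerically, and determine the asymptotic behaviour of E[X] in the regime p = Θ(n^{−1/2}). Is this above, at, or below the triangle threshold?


Number of potential triangles: C(101, 3) = 166650.
Each occurs with probability p³ ≈ (0.2985)³ ≈ 2.660000e-02.
By linearity: E[X] = C(101, 3)·p³ ≈ 166650 · 2.660000e-02 ≈ 4432.8907.
Since α = 1/2 < 1, p = c/n^{1/2} ≫ 1/n is above the triangle threshold p ~ 1/n. Asymptotically E[X] ~ (c³/6)·n^{3(1−α)} = (3³/6)·n^{1.5} → ∞; triangles are abundant w.h.p.

E[X] ≈ 4432.8907; in regime p = Θ(1/n^{1/2}) E[X] diverges (above the triangle threshold p ~ 1/n).


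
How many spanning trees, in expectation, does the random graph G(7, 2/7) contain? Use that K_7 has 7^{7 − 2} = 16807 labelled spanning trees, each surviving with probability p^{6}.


K_7 has 7^{7 − 2} = 16807 labelled spanning trees.
For each such spanning tree H, let X_H = 1 if all 6 edges of H are present in G. Then P[X_H = 1] = p^{6} = (2/7)^{6} = 64/117649.
By linearity: E[X] = Σ_H E[X_H] = 16807 · p^{6} = 16807 · 64/117649 = 64/7.
Numerically: E[X] ≈ 9.1429.

E[X] = 16807 · (2/7)^{6} = 64/7 ≈ 9.1429.


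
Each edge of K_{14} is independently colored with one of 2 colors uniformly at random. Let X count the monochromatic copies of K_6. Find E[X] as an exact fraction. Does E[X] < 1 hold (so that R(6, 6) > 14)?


E[X] = C(14, 6) · 2^{1 − 15} = 3003 · 2^{−14} = 3003/16384.
As a reduced fraction: E[X] = 3003/16384 ≈ 0.183.
Is E[X] < 1? YES.
Since E[X] < 1, there exists a 2-coloring of K_{14} with no monochromatic K_6; hence R(6, 6) > 14.

E[X] = 3003/16384 ≈ 0.183; E[X] < 1, so R(6, 6) > 14.


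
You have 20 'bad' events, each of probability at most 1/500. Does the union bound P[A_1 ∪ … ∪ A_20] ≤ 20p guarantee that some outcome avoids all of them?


Union bound: P[∪_{i=1}^{20} A_i] ≤ Σ_i P[A_i] ≤ 20·p = 20·(1/500) = 1/25.
Numerically: 1/25 ≈ 0.0400000.
Is 1/25 < 1? YES.
Since P[∪ A_i] ≤ 1/25 < 1, the complement has P[∩ A_i^c] ≥ 1 − 1/25 = 24/25 > 0, so some outcome avoids every A_i.

20·p = 1/25 ≈ 0.0400000; existence CERTIFIED by the union bound.


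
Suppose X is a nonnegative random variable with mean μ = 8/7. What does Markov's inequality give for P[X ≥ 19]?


μ = E[X] = 8/7, a = 19.
Markov: P[X ≥ 19] ≤ μ/a = (8/7)/19 = 8/133.
Numerically: ≈ 0.060150.
(Since a = 19 > μ = 1.142857, the bound 8/133 is < 1 and informative.)

P[X ≥ 19] ≤ 8/133 ≈ 0.060150.


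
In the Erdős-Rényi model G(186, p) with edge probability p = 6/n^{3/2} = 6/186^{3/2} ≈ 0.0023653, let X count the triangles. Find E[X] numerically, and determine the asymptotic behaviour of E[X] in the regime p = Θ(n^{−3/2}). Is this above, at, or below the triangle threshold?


Number of potential triangles: C(186, 3) = 1055240.
Each occurs with probability p³ ≈ (0.0023653)³ ≈ 1.3232610e-08.
By linearity: E[X] = C(186, 3)·p³ ≈ 1055240 · 1.3232610e-08 ≈ 0.01396.
Since α = 3/2 > 1, p = c/n^{3/2} = o(1/n) is below the triangle threshold p ~ 1/n. Asymptotically E[X] ~ (c³/6)·n^{3(1−α)} = (6³/6)·n^{-1.5} → 0, so by Markov's inequality G has no triangles w.h.p.

E[X] ≈ 0.01396; in regime p = Θ(1/n^{3/2}) E[X] tends to 0 (below the triangle threshold p ~ 1/n).


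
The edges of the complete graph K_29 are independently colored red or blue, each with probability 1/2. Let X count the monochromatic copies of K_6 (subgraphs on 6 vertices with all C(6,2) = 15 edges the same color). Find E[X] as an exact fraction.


Let X = Σ_S X_S over the C(29, 6) = 475020 subsets S of size 6, where X_S = 1 if the K_6 on S is monochromatic.
For a fixed S, the K_6 on S has C(6, 2) = 15 edges. P[all 15 edges red] = (1/2)^15, and likewise for blue, so P[monochromatic] = 2·(1/2)^15 = 2^{1 − 15} = 1/16384.
By linearity: E[X] = C(29, 6) · 2^{1 − 15} = 475020 · 1/16384 = 118755/4096.
Numerically: E[X] ≈ 28.9929.

E[X] = C(29,6)·2^(1−C(6,2)) = 118755/4096 ≈ 28.9929.


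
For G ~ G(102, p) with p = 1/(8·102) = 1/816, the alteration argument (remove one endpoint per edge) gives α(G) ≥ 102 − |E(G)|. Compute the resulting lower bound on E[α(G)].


E[|E(G)|] = C(102, 2)·p = 5151 · (1/816) = 101/16.
E[α(G)] ≥ n − E[|E(G)|] = 102 − 101/16 = 1531/16.
Numerically: ≈ 95.6875.
(This is only a lower bound; the true E[α(G)] may be larger.)

E[α(G)] ≥ 1531/16 ≈ 95.6875.


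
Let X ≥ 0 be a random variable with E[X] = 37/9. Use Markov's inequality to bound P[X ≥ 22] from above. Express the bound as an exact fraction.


μ = E[X] = 37/9, a = 22.
Markov: P[X ≥ 22] ≤ μ/a = (37/9)/22 = 37/198.
Numerically: ≈ 0.18687.
(Since a = 22 > μ = 4.11111, the bound 37/198 is < 1 and informative.)

P[X ≥ 22] ≤ 37/198 ≈ 0.18687.


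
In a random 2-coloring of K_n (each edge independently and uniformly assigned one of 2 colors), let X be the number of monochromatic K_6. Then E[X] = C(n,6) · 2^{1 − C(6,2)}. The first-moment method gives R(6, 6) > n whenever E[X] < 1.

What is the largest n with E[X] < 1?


We need C(n, 6) · 2^{1 − 15} < 1, i.e. C(n, 6) < 2^{15 − 1} = 16384.
Check values of n near the boundary:
  n = 16: C(16, 6) = 8008; 8008 < 16384? YES
  n = 17: C(17, 6) = 12376; 12376 < 16384? YES
  n = 18: C(18, 6) = 18564; 18564 < 16384? NO
  n = 19: C(19, 6) = 27132; 27132 < 16384? NO
The largest n with C(n, 6) < 16384 is n = 17 (where E[X] = 1547/2048 ≈ 0.755371). Hence R(6, 6) > 17, i.e. R(6, 6) ≥ 18.

Largest n = 17; hence R(6, 6) > 17.


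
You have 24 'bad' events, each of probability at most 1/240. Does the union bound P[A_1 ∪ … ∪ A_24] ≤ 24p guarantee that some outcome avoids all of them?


Union bound: P[∪_{i=1}^{24} A_i] ≤ Σ_i P[A_i] ≤ 24·p = 24·(1/240) = 1/10.
Numerically: 1/10 ≈ 0.100000.
Is 1/10 < 1? YES.
Since P[∪ A_i] ≤ 1/10 < 1, the complement has P[∩ A_i^c] ≥ 1 − 1/10 = 9/10 > 0, so some outcome avoids every A_i.

24·p = 1/10 ≈ 0.100000; existence CERTIFIED by the union bound.


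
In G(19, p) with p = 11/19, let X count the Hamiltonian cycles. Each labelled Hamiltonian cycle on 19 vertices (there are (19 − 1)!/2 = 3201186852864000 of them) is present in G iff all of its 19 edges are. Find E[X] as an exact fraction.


K_19 has (19 − 1)!/2 = 3201186852864000 labelled Hamiltonian cycles.
For each such Hamiltonian cycle H, let X_H = 1 if all 19 edges of H are present in G. Then P[X_H = 1] = p^{19} = (11/19)^{19} = 61159090448414546291/1978419655660313589123979.
By linearity: E[X] = Σ_H E[X_H] = 3201186852864000 · p^{19} = 3201186852864000 · 61159090448414546291/1978419655660313589123979 = 195781676276584883979724733927424000/1978419655660313589123979.
Numerically: E[X] ≈ 9.8959e+10.

E[X] = 3201186852864000 · (11/19)^{19} = 195781676276584883979724733927424000/1978419655660313589123979 ≈ 9.8959e+10.


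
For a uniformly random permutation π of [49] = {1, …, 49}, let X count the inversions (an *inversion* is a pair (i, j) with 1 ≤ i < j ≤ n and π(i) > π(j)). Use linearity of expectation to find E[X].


Write X = Σ X_I over the C(49, 2) = 1176 pairs i < j, with X_I the indicator of one inversion.
There are 1176 indicators.
For each fixed pair i < j, the values π(i) and π(j) are two distinct elements of {1, …, 49} in uniformly random order; by symmetry P[π(i) > π(j)] = 1/2.
By linearity: E[X] = 1176 · (1/2) = C(49, 2) · (1/2) = 1176/2 = 588 ≈ 588.0000.

E[X] = 588 = 588.0000.


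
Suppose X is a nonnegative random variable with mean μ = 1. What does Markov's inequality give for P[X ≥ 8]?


μ = E[X] = 1, a = 8.
Markov: P[X ≥ 8] ≤ μ/a = (1)/8 = 1/8.
Numerically: ≈ 0.1250.
(Since a = 8 > μ = 1.0000, the bound 1/8 is < 1 and informative.)

P[X ≥ 8] ≤ 1/8 ≈ 0.1250.


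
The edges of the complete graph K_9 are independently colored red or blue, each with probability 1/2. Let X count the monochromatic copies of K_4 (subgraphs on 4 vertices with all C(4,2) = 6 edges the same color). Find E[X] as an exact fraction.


Let X = Σ_S X_S over the C(9, 4) = 126 subsets S of size 4, where X_S = 1 if the K_4 on S is monochromatic.
For a fixed S, the K_4 on S has C(4, 2) = 6 edges. P[all 6 edges red] = (1/2)^6, and likewise for blue, so P[monochromatic] = 2·(1/2)^6 = 2^{1 − 6} = 1/32.
By linearity of expectation: E[X] = C(9, 4) · 2^{1 − 6} = 126 · 1/32 = 63/16.
Numerically: E[X] ≈ 3.9375.

E[X] = C(9,4)·2^(1−C(4,2)) = 63/16 ≈ 3.9375.


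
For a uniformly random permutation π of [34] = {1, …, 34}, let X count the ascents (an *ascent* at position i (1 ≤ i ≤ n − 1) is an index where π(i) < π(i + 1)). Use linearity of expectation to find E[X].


Write X = Σ X_I over i = 1, …, 33, with X_I the indicator of one ascent.
There are 33 indicators.
For each fixed i, the pair (π(i), π(i+1)) is a uniformly random ordered pair of distinct values from {1, …, 34}; by symmetry P[π(i) < π(i+1)] = 1/2.
By linearity: E[X] = 33 · (1/2) = (34 − 1) · (1/2) = 33/2 ≈ 16.500000.

E[X] = 33/2 = 16.500000.


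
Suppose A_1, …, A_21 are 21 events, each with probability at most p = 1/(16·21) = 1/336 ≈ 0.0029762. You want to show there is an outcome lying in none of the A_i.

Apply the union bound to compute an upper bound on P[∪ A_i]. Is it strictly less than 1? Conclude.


Union bound: P[∪_{i=1}^{21} A_i] ≤ Σ_i P[A_i] ≤ 21·p = 21·(1/336) = 1/16.
Numerically: 1/16 ≈ 0.0625000.
Is 1/16 < 1? YES.
Since P[∪ A_i] ≤ 1/16 < 1, the complement has P[∩ A_i^c] ≥ 1 − 1/16 = 15/16 > 0, so some outcome avoids every A_i.

21·p = 1/16 ≈ 0.0625000; existence CERTIFIED by the union bound.


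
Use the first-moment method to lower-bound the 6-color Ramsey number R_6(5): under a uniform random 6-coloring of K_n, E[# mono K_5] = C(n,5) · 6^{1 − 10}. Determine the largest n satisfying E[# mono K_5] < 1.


We need C(n, 5) · 6^{1 − 10} < 1, i.e. C(n, 5) < 6^{10 − 1} = 10077696.
Check values of n near the boundary:
  n = 63: C(63, 5) = 7028847; 7028847 < 10077696? YES
  n = 64: C(64, 5) = 7624512; 7624512 < 10077696? YES
  n = 65: C(65, 5) = 8259888; 8259888 < 10077696? YES
  n = 66: C(66, 5) = 8936928; 8936928 < 10077696? YES
  n = 67: C(67, 5) = 9657648; 9657648 < 10077696? YES
  n = 68: C(68, 5) = 10424128; 10424128 < 10077696? NO
  n = 69: C(69, 5) = 11238513; 11238513 < 10077696? NO
  n = 70: C(70, 5) = 12103014; 12103014 < 10077696? NO
The largest n with C(n, 5) < 10077696 is n = 67 (where E[X] = 67067/69984 ≈ 0.9583190). Hence R_6(5) > 67, i.e. R_6(5) ≥ 68.

Largest n = 67; hence R_6(5) > 67.


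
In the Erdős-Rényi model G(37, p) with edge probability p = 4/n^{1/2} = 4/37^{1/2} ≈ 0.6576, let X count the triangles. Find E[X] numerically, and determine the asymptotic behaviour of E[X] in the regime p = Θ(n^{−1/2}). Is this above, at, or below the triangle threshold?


Number of potential triangles: C(37, 3) = 7770.
Each occurs with probability p³ ≈ (0.6576)³ ≈ 2.843658e-01.
By linearity: E[X] = C(37, 3)·p³ ≈ 7770 · 2.843658e-01 ≈ 2209.5224.
Since α = 1/2 < 1, p = c/n^{1/2} ≫ 1/n is above the triangle threshold p ~ 1/n. Asymptotically E[X] ~ (c³/6)·n^{3(1−α)} = (4³/6)·n^{1.5} → ∞; triangles are abundant w.h.p.

E[X] ≈ 2209.5224; in regime p = Θ(1/n^{1/2}) E[X] diverges (above the triangle threshold p ~ 1/n).


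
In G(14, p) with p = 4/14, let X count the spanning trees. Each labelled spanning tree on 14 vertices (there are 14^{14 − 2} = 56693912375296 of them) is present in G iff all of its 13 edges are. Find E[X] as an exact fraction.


K_14 has 14^{14 − 2} = 56693912375296 labelled spanning trees.
For each such spanning tree H, let X_H = 1 if all 13 edges of H are present in G. Then P[X_H = 1] = p^{13} = (2/7)^{13} = 8192/96889010407.
By linearity of expectation: E[X] = Σ_H E[X_H] = 56693912375296 · p^{13} = 56693912375296 · 8192/96889010407 = 33554432/7.
Numerically: E[X] ≈ 4.79349e+06.

E[X] = 56693912375296 · (2/7)^{13} = 33554432/7 ≈ 4.79349e+06.


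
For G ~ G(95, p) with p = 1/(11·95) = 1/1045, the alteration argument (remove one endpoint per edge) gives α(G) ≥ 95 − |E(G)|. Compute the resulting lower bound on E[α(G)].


E[|E(G)|] = C(95, 2)·p = 4465 · (1/1045) = 47/11.
E[α(G)] ≥ n − E[|E(G)|] = 95 − 47/11 = 998/11.
Numerically: ≈ 90.72727.
(This is only a lower bound; the true E[α(G)] may be larger.)

E[α(G)] ≥ 998/11 ≈ 90.72727.


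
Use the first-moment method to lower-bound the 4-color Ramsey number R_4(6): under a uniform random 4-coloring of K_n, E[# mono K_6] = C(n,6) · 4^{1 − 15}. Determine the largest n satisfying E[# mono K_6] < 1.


We need C(n, 6) · 4^{1 − 15} < 1, i.e. C(n, 6) < 4^{15 − 1} = 268435456.
Check values of n near the boundary:
  n = 73: C(73, 6) = 170230452; 170230452 < 268435456? YES
  n = 74: C(74, 6) = 185250786; 185250786 < 268435456? YES
  n = 75: C(75, 6) = 201359550; 201359550 < 268435456? YES
  n = 76: C(76, 6) = 218618940; 218618940 < 268435456? YES
  n = 77: C(77, 6) = 237093780; 237093780 < 268435456? YES
  n = 78: C(78, 6) = 256851595; 256851595 < 268435456? YES
  n = 79: C(79, 6) = 277962685; 277962685 < 268435456? NO
  n = 80: C(80, 6) = 300500200; 300500200 < 268435456? NO
  n = 81: C(81, 6) = 324540216; 324540216 < 268435456? NO
The largest n with C(n, 6) < 268435456 is n = 78 (where E[X] = 256851595/268435456 ≈ 0.95685). Hence R_4(6) > 78, i.e. R_4(6) ≥ 79.

Largest n = 78; hence R_4(6) > 78.


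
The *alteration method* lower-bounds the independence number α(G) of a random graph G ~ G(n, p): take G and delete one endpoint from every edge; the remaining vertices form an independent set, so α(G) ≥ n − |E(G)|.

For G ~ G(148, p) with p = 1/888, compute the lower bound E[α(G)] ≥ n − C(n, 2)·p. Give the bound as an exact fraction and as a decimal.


E[|E(G)|] = C(148, 2)·p = 10878 · (1/888) = 49/4.
E[α(G)] ≥ n − E[|E(G)|] = 148 − 49/4 = 543/4.
Numerically: ≈ 135.75000.
(This is only a lower bound; the true E[α(G)] may be larger.)

E[α(G)] ≥ 543/4 ≈ 135.75000.


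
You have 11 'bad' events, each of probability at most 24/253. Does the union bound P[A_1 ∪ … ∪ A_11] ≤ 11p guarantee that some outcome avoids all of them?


Union bound: P[∪_{i=1}^{11} A_i] ≤ Σ_i P[A_i] ≤ 11·p = 11·(24/253) = 24/23.
Numerically: 24/23 ≈ 1.04348.
Is 24/23 < 1? NO.
Since the bound 24/23 is ≥ 1, the union bound is uninformative here; it does NOT by itself certify existence.

11·p = 24/23 ≈ 1.04348; existence NOT certified by the union bound.


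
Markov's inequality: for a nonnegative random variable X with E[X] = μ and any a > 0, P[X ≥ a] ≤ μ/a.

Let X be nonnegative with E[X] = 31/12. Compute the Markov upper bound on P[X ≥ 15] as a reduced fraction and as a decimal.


μ = E[X] = 31/12, a = 15.
Markov: P[X ≥ 15] ≤ μ/a = (31/12)/15 = 31/180.
Numerically: ≈ 0.17222.
(Since a = 15 > μ = 2.58333, the bound 31/180 is < 1 and informative.)

P[X ≥ 15] ≤ 31/180 ≈ 0.17222.


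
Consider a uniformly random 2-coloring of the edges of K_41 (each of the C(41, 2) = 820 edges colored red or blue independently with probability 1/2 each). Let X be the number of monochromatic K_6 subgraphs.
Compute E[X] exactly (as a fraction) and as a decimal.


Let X = Σ_S X_S over the C(41, 6) = 4496388 subsets S of size 6, where X_S = 1 if the K_6 on S is monochromatic.
For a fixed S, the K_6 on S has C(6, 2) = 15 edges. P[all 15 edges red] = (1/2)^15, and likewise for blue, so P[monochromatic] = 2·(1/2)^15 = 2^{1 − 15} = 1/16384.
Summing: E[X] = C(41, 6) · 2^{1 − 15} = 4496388 · 1/16384 = 1124097/4096.
Numerically: E[X] ≈ 274.4377.

E[X] = C(41,6)·2^(1−C(6,2)) = 1124097/4096 ≈ 274.4377.


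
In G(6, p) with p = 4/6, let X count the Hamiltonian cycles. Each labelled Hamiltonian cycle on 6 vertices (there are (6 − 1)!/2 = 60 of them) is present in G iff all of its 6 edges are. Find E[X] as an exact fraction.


K_6 has (6 − 1)!/2 = 60 labelled Hamiltonian cycles.
For each such Hamiltonian cycle H, let X_H = 1 if all 6 edges of H are present in G. Then P[X_H = 1] = p^{6} = (2/3)^{6} = 64/729.
By linearity: E[X] = Σ_H E[X_H] = 60 · p^{6} = 60 · 64/729 = 1280/243.
Numerically: E[X] ≈ 5.26749.

E[X] = 60 · (2/3)^{6} = 1280/243 ≈ 5.26749.


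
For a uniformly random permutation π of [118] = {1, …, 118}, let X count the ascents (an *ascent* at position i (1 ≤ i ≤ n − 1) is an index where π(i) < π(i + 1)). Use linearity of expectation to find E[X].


Write X = Σ X_I over i = 1, …, 117, with X_I the indicator of one ascent.
There are 117 indicators.
For each fixed i, the pair (π(i), π(i+1)) is a uniformly random ordered pair of distinct values from {1, …, 118}; by symmetry P[π(i) < π(i+1)] = 1/2.
By linearity: E[X] = 117 · (1/2) = (118 − 1) · (1/2) = 117/2 ≈ 58.500.

E[X] = 117/2 = 58.500.


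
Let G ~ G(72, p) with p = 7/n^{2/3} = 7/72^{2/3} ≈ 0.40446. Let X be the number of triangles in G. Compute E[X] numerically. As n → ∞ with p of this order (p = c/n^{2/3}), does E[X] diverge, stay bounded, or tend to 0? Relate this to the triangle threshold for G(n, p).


Number of potential triangles: C(72, 3) = 59640.
Each occurs with probability p³ ≈ (0.40446)³ ≈ 6.6165123e-02.
By linearity: E[X] = C(72, 3)·p³ ≈ 59640 · 6.6165123e-02 ≈ 3946.08796.
Since α = 2/3 < 1, p = c/n^{2/3} ≫ 1/n is above the triangle threshold p ~ 1/n. Asymptotically E[X] ~ (c³/6)·n^{3(1−α)} = (7³/6)·n^{1} → ∞; triangles are abundant w.h.p.

E[X] ≈ 3946.08796; in regime p = Θ(1/n^{2/3}) E[X] diverges (above the triangle threshold p ~ 1/n).


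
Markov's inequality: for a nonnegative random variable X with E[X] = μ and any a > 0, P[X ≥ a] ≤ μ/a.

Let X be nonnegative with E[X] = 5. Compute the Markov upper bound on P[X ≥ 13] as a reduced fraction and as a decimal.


μ = E[X] = 5, a = 13.
Markov: P[X ≥ 13] ≤ μ/a = (5)/13 = 5/13.
Numerically: ≈ 0.384615.
(Since a = 13 > μ = 5.000000, the bound 5/13 is < 1 and informative.)

P[X ≥ 13] ≤ 5/13 ≈ 0.384615.


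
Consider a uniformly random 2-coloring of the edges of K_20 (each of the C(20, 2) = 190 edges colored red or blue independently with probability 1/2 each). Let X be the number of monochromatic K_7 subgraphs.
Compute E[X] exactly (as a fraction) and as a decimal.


Let X = Σ_S X_S over the C(20, 7) = 77520 subsets S of size 7, where X_S = 1 if the K_7 on S is monochromatic.
For a fixed S, the K_7 on S has C(7, 2) = 21 edges. P[all 21 edges red] = (1/2)^21, and likewise for blue, so P[monochromatic] = 2·(1/2)^21 = 2^{1 − 21} = 1/1048576.
Summing: E[X] = C(20, 7) · 2^{1 − 21} = 77520 · 1/1048576 = 4845/65536.
Numerically: E[X] ≈ 0.07393.

E[X] = C(20,7)·2^(1−C(7,2)) = 4845/65536 ≈ 0.07393.


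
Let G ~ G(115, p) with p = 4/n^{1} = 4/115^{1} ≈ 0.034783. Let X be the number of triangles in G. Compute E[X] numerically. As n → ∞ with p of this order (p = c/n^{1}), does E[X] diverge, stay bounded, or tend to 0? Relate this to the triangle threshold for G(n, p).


Number of potential triangles: C(115, 3) = 246905.
Each occurs with probability p³ ≈ (0.034783)³ ≈ 4.2081039e-05.
By linearity: E[X] = C(115, 3)·p³ ≈ 246905 · 4.2081039e-05 ≈ 10.39002.
Here α = 1, so p = 4/n is exactly at the triangle threshold p ~ 1/n. Asymptotically E[X] → c³/6 = 4³/6 = 32/3 ≈ 10.66667, a bounded constant. In this regime the triangle count is asymptotically Poisson(c³/6).

E[X] ≈ 10.39002; in regime p = Θ(1/n^{1}) E[X] stays bounded (at the triangle threshold p ~ 1/n).


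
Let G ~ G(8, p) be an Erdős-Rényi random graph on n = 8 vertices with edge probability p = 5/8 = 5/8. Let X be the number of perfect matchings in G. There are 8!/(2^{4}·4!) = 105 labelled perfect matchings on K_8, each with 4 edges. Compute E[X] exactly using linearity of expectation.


K_8 has 8!/(2^{4}·4!) = 105 labelled perfect matchings.
For each such perfect matching H, let X_H = 1 if all 4 edges of H are present in G. Then P[X_H = 1] = p^{4} = (5/8)^{4} = 625/4096.
Summing the indicators: E[X] = Σ_H E[X_H] = 105 · p^{4} = 105 · 625/4096 = 65625/4096.
Numerically: E[X] ≈ 16.

E[X] = 105 · (5/8)^{4} = 65625/4096 ≈ 16.


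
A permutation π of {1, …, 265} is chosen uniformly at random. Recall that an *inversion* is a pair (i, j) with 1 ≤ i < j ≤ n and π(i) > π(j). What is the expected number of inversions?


Write X = Σ X_I over the C(265, 2) = 34980 pairs i < j, with X_I the indicator of one inversion.
There are 34980 indicators.
For each fixed pair i < j, the values π(i) and π(j) are two distinct elements of {1, …, 265} in uniformly random order; by symmetry P[π(i) > π(j)] = 1/2.
By linearity: E[X] = 34980 · (1/2) = C(265, 2) · (1/2) = 34980/2 = 17490 ≈ 17490.000.

E[X] = 17490 = 17490.000.


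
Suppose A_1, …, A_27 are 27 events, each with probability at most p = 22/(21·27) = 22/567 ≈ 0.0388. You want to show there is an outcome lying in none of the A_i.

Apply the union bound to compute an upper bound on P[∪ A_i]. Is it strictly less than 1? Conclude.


Union bound: P[∪_{i=1}^{27} A_i] ≤ Σ_i P[A_i] ≤ 27·p = 27·(22/567) = 22/21.
Numerically: 22/21 ≈ 1.0476.
Is 22/21 < 1? NO.
Since the bound 22/21 is ≥ 1, the union bound is uninformative here; it does NOT by itself certify existence.

27·p = 22/21 ≈ 1.0476; existence NOT certified by the union bound.


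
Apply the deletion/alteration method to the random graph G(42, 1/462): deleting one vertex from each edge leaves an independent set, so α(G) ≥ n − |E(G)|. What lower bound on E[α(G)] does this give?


E[|E(G)|] = C(42, 2)·p = 861 · (1/462) = 41/22.
E[α(G)] ≥ n − E[|E(G)|] = 42 − 41/22 = 883/22.
Numerically: ≈ 40.136364.
(This is only a lower bound; the true E[α(G)] may be larger.)

E[α(G)] ≥ 883/22 ≈ 40.136364.


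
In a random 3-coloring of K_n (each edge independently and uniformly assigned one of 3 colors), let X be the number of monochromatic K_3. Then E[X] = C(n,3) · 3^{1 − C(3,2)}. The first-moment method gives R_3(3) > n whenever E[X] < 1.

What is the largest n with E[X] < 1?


We need C(n, 3) · 3^{1 − 3} < 1, i.e. C(n, 3) < 3^{3 − 1} = 9.
Check values of n near the boundary:
  n = 3: C(3, 3) = 1; 1 < 9? YES
  n = 4: C(4, 3) = 4; 4 < 9? YES
  n = 5: C(5, 3) = 10; 10 < 9? NO
The largest n with C(n, 3) < 9 is n = 4 (where E[X] = 4/9 ≈ 0.444). Hence R_3(3) > 4, i.e. R_3(3) ≥ 5.

Largest n = 4; hence R_3(3) > 4.


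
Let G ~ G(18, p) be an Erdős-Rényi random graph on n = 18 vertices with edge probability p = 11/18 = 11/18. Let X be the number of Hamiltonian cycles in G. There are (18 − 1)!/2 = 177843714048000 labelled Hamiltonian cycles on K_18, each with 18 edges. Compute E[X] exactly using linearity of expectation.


K_18 has (18 − 1)!/2 = 177843714048000 labelled Hamiltonian cycles.
For each such Hamiltonian cycle H, let X_H = 1 if all 18 edges of H are present in G. Then P[X_H = 1] = p^{18} = (11/18)^{18} = 5559917313492231481/39346408075296537575424.
Summing the indicators: E[X] = Σ_H E[X_H] = 177843714048000 · p^{18} = 177843714048000 · 5559917313492231481/39346408075296537575424 = 82786473808235140223154875/3294258113514384.
Numerically: E[X] ≈ 2.5131e+10.

E[X] = 177843714048000 · (11/18)^{18} = 82786473808235140223154875/3294258113514384 ≈ 2.5131e+10.


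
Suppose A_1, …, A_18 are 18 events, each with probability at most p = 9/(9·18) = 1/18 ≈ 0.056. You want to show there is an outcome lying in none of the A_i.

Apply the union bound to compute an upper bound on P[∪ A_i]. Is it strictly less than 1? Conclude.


Union bound: P[∪_{i=1}^{18} A_i] ≤ Σ_i P[A_i] ≤ 18·p = 18·(1/18) = 1.
Numerically: 1 ≈ 1.000.
Is 1 < 1? NO.
Since the bound 1 is ≥ 1, the union bound is uninformative here; it does NOT by itself certify existence.

18·p = 1 ≈ 1.000; existence NOT certified by the union bound.


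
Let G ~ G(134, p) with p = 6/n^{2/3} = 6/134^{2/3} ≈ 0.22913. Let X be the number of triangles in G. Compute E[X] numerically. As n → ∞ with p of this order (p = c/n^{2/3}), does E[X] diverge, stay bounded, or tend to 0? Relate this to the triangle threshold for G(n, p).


Number of potential triangles: C(134, 3) = 392084.
Each occurs with probability p³ ≈ (0.22913)³ ≈ 1.2029405e-02.
By linearity: E[X] = C(134, 3)·p³ ≈ 392084 · 1.2029405e-02 ≈ 4716.53731.
Since α = 2/3 < 1, p = c/n^{2/3} ≫ 1/n is above the triangle threshold p ~ 1/n. Asymptotically E[X] ~ (c³/6)·n^{3(1−α)} = (6³/6)·n^{1} → ∞; triangles are abundant w.h.p.

E[X] ≈ 4716.53731; in regime p = Θ(1/n^{2/3}) E[X] diverges (above the triangle threshold p ~ 1/n).


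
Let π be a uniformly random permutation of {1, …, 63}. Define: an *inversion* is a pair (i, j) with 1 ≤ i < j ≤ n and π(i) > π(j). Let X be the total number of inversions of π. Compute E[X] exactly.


Write X = Σ X_I over the C(63, 2) = 1953 pairs i < j, with X_I the indicator of one inversion.
There are 1953 indicators.
For each fixed pair i < j, the values π(i) and π(j) are two distinct elements of {1, …, 63} in uniformly random order; by symmetry P[π(i) > π(j)] = 1/2.
By linearity: E[X] = 1953 · (1/2) = C(63, 2) · (1/2) = 1953/2 = 1953/2 ≈ 976.500.

E[X] = 1953/2 = 976.500.


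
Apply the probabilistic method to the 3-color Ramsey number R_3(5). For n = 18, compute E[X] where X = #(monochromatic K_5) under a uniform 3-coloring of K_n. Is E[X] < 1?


E[X] = C(18, 5) · 3^{1 − 10} = 8568 · 3^{−9} = 8568/19683.
As a reduced fraction: E[X] = 952/2187 ≈ 0.4352995.
Is E[X] < 1? YES.
Since E[X] < 1, there exists a 3-coloring of K_{18} with no monochromatic K_5; hence R_3(5) > 18.

E[X] = 952/2187 ≈ 0.4352995; E[X] < 1, so R_3(5) > 18.


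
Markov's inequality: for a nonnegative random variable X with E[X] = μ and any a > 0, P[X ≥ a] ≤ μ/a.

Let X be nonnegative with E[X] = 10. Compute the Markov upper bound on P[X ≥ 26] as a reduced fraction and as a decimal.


μ = E[X] = 10, a = 26.
Markov: P[X ≥ 26] ≤ μ/a = (10)/26 = 5/13.
Numerically: ≈ 0.38462.
(Since a = 26 > μ = 10.00000, the bound 5/13 is < 1 and informative.)

P[X ≥ 26] ≤ 5/13 ≈ 0.38462.


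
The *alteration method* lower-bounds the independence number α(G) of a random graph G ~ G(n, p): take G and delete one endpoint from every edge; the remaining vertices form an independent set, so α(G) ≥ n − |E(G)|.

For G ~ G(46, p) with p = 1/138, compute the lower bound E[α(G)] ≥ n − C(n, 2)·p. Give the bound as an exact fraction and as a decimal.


E[|E(G)|] = C(46, 2)·p = 1035 · (1/138) = 15/2.
E[α(G)] ≥ n − E[|E(G)|] = 46 − 15/2 = 77/2.
Numerically: ≈ 38.5000.
(This is only a lower bound; the true E[α(G)] may be larger.)

E[α(G)] ≥ 77/2 ≈ 38.5000.


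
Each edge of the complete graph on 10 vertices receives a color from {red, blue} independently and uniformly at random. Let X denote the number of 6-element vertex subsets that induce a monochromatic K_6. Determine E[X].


Let X = Σ_S X_S over the C(10, 6) = 210 subsets S of size 6, where X_S = 1 if the K_6 on S is monochromatic.
For a fixed S, the K_6 on S has C(6, 2) = 15 edges. P[all 15 edges red] = (1/2)^15, and likewise for blue, so P[monochromatic] = 2·(1/2)^15 = 2^{1 − 15} = 1/16384.
Summing: E[X] = C(10, 6) · 2^{1 − 15} = 210 · 1/16384 = 105/8192.
Numerically: E[X] ≈ 0.0128.

E[X] = C(10,6)·2^(1−C(6,2)) = 105/8192 ≈ 0.0128.


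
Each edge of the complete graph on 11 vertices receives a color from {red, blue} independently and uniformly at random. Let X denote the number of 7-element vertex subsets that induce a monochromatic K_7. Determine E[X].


Let X = Σ_S X_S over the C(11, 7) = 330 subsets S of size 7, where X_S = 1 if the K_7 on S is monochromatic.
For a fixed S, the K_7 on S has C(7, 2) = 21 edges. P[all 21 edges red] = (1/2)^21, and likewise for blue, so P[monochromatic] = 2·(1/2)^21 = 2^{1 − 21} = 1/1048576.
By linearity of expectation: E[X] = C(11, 7) · 2^{1 − 21} = 330 · 1/1048576 = 165/524288.
Numerically: E[X] ≈ 0.00031.

E[X] = C(11,7)·2^(1−C(7,2)) = 165/524288 ≈ 0.00031.


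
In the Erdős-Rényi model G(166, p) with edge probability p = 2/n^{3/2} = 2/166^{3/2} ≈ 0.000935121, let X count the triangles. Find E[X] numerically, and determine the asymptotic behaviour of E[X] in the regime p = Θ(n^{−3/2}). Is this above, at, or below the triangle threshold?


Number of potential triangles: C(166, 3) = 748660.
Each occurs with probability p³ ≈ (0.000935121)³ ≈ 8.17718062e-10.
By linearity: E[X] = C(166, 3)·p³ ≈ 748660 · 8.17718062e-10 ≈ 0.000612.
Since α = 3/2 > 1, p = c/n^{3/2} = o(1/n) is below the triangle threshold p ~ 1/n. Asymptotically E[X] ~ (c³/6)·n^{3(1−α)} = (2³/6)·n^{-1.5} → 0, so by Markov's inequality G has no triangles w.h.p.

E[X] ≈ 0.000612; in regime p = Θ(1/n^{3/2}) E[X] tends to 0 (below the triangle threshold p ~ 1/n).


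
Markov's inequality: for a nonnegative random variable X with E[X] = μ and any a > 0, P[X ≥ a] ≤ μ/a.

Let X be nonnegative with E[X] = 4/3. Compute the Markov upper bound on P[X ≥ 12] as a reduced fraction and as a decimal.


μ = E[X] = 4/3, a = 12.
Markov: P[X ≥ 12] ≤ μ/a = (4/3)/12 = 1/9.
Numerically: ≈ 0.1111.
(Since a = 12 > μ = 1.3333, the bound 1/9 is < 1 and informative.)

P[X ≥ 12] ≤ 1/9 ≈ 0.1111.


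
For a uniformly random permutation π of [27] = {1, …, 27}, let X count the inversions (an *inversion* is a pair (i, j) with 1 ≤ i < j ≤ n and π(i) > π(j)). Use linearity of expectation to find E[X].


Write X = Σ X_I over the C(27, 2) = 351 pairs i < j, with X_I the indicator of one inversion.
There are 351 indicators.
For each fixed pair i < j, the values π(i) and π(j) are two distinct elements of {1, …, 27} in uniformly random order; by symmetry P[π(i) > π(j)] = 1/2.
By linearity: E[X] = 351 · (1/2) = C(27, 2) · (1/2) = 351/2 = 351/2 ≈ 175.50000.

E[X] = 351/2 = 175.50000.


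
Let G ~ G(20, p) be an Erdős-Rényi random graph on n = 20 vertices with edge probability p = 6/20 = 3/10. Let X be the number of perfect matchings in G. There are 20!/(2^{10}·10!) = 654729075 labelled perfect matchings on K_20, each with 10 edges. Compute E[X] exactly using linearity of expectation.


K_20 has 20!/(2^{10}·10!) = 654729075 labelled perfect matchings.
For each such perfect matching H, let X_H = 1 if all 10 edges of H are present in G. Then P[X_H = 1] = p^{10} = (3/10)^{10} = 59049/10000000000.
By linearity: E[X] = Σ_H E[X_H] = 654729075 · p^{10} = 654729075 · 59049/10000000000 = 1546443885987/400000000.
Numerically: E[X] ≈ 3.87e+03.

E[X] = 654729075 · (3/10)^{10} = 1546443885987/400000000 ≈ 3.87e+03.


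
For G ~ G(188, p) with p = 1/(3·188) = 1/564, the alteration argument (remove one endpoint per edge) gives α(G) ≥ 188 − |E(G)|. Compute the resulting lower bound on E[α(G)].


E[|E(G)|] = C(188, 2)·p = 17578 · (1/564) = 187/6.
E[α(G)] ≥ n − E[|E(G)|] = 188 − 187/6 = 941/6.
Numerically: ≈ 156.83333.
(This is only a lower bound; the true E[α(G)] may be larger.)

E[α(G)] ≥ 941/6 ≈ 156.83333.


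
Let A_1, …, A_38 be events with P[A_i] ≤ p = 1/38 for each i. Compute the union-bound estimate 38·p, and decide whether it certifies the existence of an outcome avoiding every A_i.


Union bound: P[∪_{i=1}^{38} A_i] ≤ Σ_i P[A_i] ≤ 38·p = 38·(1/38) = 1.
Numerically: 1 ≈ 1.0000000.
Is 1 < 1? NO.
Since the bound 1 is ≥ 1, the union bound is uninformative here; it does NOT by itself certify existence.

38·p = 1 ≈ 1.0000000; existence NOT certified by the union bound.


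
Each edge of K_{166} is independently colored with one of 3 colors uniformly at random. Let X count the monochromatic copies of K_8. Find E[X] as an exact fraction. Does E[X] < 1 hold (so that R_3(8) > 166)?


E[X] = C(166, 8) · 3^{1 − 28} = 12049276177620 · 3^{−27} = 12049276177620/7625597484987.
As a reduced fraction: E[X] = 148756496020/94143178827 ≈ 1.5801.
Is E[X] < 1? NO.
Since E[X] ≥ 1, the first-moment bound is inconclusive at n = 166; it does NOT by itself certify R_3(8) > 166.

E[X] = 148756496020/94143178827 ≈ 1.5801; E[X] ≥ 1; first-moment method inconclusive here.


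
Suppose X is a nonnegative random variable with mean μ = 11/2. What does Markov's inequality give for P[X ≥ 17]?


μ = E[X] = 11/2, a = 17.
Markov: P[X ≥ 17] ≤ μ/a = (11/2)/17 = 11/34.
Numerically: ≈ 0.324.
(Since a = 17 > μ = 5.500, the bound 11/34 is < 1 and informative.)

P[X ≥ 17] ≤ 11/34 ≈ 0.324.


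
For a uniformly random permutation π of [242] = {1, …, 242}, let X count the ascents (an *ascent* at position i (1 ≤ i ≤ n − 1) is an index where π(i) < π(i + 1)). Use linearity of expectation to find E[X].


Write X = Σ X_I over i = 1, …, 241, with X_I the indicator of one ascent.
There are 241 indicators.
For each fixed i, the pair (π(i), π(i+1)) is a uniformly random ordered pair of distinct values from {1, …, 242}; by symmetry P[π(i) < π(i+1)] = 1/2.
By linearity: E[X] = 241 · (1/2) = (242 − 1) · (1/2) = 241/2 ≈ 120.500.

E[X] = 241/2 = 120.500.


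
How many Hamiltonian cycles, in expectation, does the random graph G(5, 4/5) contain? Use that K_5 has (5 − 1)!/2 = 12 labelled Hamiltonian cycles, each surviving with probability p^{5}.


K_5 has (5 − 1)!/2 = 12 labelled Hamiltonian cycles.
For each such Hamiltonian cycle H, let X_H = 1 if all 5 edges of H are present in G. Then P[X_H = 1] = p^{5} = (4/5)^{5} = 1024/3125.
By linearity: E[X] = Σ_H E[X_H] = 12 · p^{5} = 12 · 1024/3125 = 12288/3125.
Numerically: E[X] ≈ 3.93216.

E[X] = 12 · (4/5)^{5} = 12288/3125 ≈ 3.93216.


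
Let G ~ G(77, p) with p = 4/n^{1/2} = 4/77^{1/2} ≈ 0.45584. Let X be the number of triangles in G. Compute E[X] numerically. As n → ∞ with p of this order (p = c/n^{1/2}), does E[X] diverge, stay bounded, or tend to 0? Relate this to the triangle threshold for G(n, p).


Number of potential triangles: C(77, 3) = 73150.
Each occurs with probability p³ ≈ (0.45584)³ ≈ 9.4720479e-02.
By linearity: E[X] = C(77, 3)·p³ ≈ 73150 · 9.4720479e-02 ≈ 6928.80305.
Since α = 1/2 < 1, p = c/n^{1/2} ≫ 1/n is above the triangle threshold p ~ 1/n. Asymptotically E[X] ~ (c³/6)·n^{3(1−α)} = (4³/6)·n^{1.5} → ∞; triangles are abundant w.h.p.

E[X] ≈ 6928.80305; in regime p = Θ(1/n^{1/2}) E[X] diverges (above the triangle threshold p ~ 1/n).
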